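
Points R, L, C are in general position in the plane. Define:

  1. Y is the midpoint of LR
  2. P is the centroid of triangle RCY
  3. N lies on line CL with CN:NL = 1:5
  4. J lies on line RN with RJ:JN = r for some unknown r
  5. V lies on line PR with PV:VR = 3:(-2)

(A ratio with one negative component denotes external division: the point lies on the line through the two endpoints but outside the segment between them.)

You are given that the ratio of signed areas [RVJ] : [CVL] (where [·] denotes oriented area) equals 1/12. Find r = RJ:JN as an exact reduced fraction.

Set R = (0, 0), L = (1, 0), C = (0, 1); any affine frame gives the same invariant.
1. Y is the midpoint of LR ⇒ Y = (1/2, 0)
2. P is the centroid of triangle RCY ⇒ P = (1/6, 1/3)
3. N lies on line CL with CN:NL = 1:5 ⇒ N = (1/6, 5/6)
4. With RJ:JN = r, write λ = r/(r+1) so J = R + λ·(N−R); J is affine-linear in λ
5. V lies on line PR with PV:VR = 3:(-2) ⇒ V = (-1/3, -2/3)
Every point depending on J is an affine combination of J and λ-independent points, so each such coordinate is linear in λ; the λ² term in each signed area is a multiple of (N−R)×(N−R) = 0, so 2·[RVJ] and 2·[CVL] are each linear in λ. Evaluating at λ=0 and λ=1:
  2·[RVJ] = -1/6·λ,   2·[CVL] = 2
So [RVJ]:[CVL] = (-1/6·λ) / (2). Setting this equal to 1/12:
  -1/6·λ = 1/12·(2)  ⇒  λ = -1
Then r = λ/(1−λ) = (-1)/(2) = -1/2. Check: with r = -1/2, J = (-1/6, -5/6) and [RVJ]:[CVL] = 1/12 as required.

r = -1/2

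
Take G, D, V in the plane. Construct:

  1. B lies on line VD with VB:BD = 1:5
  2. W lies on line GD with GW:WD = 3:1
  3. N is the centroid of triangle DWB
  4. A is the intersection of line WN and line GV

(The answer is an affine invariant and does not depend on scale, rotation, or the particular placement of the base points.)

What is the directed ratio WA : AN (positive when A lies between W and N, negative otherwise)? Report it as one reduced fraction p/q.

Assign G = (0, 0), D = (1, 0), V = (0, 1) — the answer is frame-independent, so this choice is without loss of generality.
1. B lies on line VD with VB:BD = 1:5 ⇒ B = (1/6, 5/6)
2. W lies on line GD with GW:WD = 3:1 ⇒ W = (3/4, 0)
3. N is the centroid of triangle DWB ⇒ N = (23/36, 5/18)
4. A is the intersection of line WN and line GV ⇒ A = (0, 15/8)
A = W + t·(N−W) with t = 27/4, so WA:AN = t:(1−t) = 27/4:-23/4

WA:AN = -27/23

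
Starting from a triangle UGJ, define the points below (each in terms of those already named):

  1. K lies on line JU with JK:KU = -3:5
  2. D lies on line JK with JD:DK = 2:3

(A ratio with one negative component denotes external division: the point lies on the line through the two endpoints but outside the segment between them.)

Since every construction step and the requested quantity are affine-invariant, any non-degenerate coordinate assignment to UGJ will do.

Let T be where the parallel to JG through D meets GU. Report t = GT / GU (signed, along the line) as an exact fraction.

t = -3/5

Assign U = (0, 0), G = (1, 0), J = (0, 1) — the answer is frame-independent, so this choice is without loss of generality.
1. K lies on line JU with JK:KU = -3:5 ⇒ K = (0, 5/2)
2. D lies on line JK with JD:DK = 2:3 ⇒ D = (0, 8/5)
through D parallel to JG: direction (1, -1); meets GU at T = (8/5, 0)
T = G + t·(U−G) with t = -3/5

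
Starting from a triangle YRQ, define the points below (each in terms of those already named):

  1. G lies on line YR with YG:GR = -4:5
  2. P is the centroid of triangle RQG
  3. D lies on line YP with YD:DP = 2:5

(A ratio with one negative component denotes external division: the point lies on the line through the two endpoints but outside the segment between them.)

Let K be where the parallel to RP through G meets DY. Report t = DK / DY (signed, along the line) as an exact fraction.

t = 15

Work in coordinates with Y = (0, 0), R = (1, 0), Q = (0, 1).
1. G lies on line YR with YG:GR = -4:5 ⇒ G = (-4, 0)
2. P is the centroid of triangle RQG ⇒ P = (-1, 1/3)
3. D lies on line YP with YD:DP = 2:5 ⇒ D = (-2/7, 2/21)
through G parallel to RP: direction (-2, 1/3); meets DY at K = (4, -4/3)
K = D + t·(Y−D) with t = 15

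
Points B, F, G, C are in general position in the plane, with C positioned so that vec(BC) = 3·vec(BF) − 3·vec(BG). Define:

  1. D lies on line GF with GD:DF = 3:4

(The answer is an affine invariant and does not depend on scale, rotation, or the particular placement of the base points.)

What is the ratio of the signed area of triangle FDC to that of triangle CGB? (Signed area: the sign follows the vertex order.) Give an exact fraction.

[FDC]:[CGB] = 4/21

Set B = (0, 0), F = (1, 0), G = (0, 1), C = (3, -3); any affine frame gives the same invariant.
1. D lies on line GF with GD:DF = 3:4 ⇒ D = (3/7, 4/7)
2·[FDC] = 4/7, 2·[CGB] = 3
[FDC]:[CGB] = 4/7:3 = 4/21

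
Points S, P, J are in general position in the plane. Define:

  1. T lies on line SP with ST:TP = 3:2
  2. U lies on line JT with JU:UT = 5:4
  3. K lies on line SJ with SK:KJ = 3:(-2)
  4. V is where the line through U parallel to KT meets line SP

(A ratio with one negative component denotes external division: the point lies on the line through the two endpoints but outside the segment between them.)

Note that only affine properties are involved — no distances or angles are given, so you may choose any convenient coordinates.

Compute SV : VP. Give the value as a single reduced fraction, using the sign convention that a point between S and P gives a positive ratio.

Set S = (0, 0), P = (1, 0), J = (0, 1); any affine frame gives the same invariant.
1. T lies on line SP with ST:TP = 3:2 ⇒ T = (3/5, 0)
2. U lies on line JT with JU:UT = 5:4 ⇒ U = (1/3, 4/9)
3. K lies on line SJ with SK:KJ = 3:(-2) ⇒ K = (0, 3)
4. V is where the line through U parallel to KT meets line SP ⇒ V = (19/45, 0)
V = S + t·(P−S) with t = 19/45, so SV:VP = t:(1−t) = 19/45:26/45

SV:VP = 19/26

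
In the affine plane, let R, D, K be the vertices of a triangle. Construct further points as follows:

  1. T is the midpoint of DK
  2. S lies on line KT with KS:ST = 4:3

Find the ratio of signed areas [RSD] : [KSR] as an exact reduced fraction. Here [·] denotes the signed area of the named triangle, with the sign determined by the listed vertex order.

Choose coordinates R = (0, 0), D = (1, 0), K = (0, 1).
1. T is the midpoint of DK ⇒ T = (1/2, 1/2)
2. S lies on line KT with KS:ST = 4:3 ⇒ S = (2/7, 5/7)
2·[RSD] = -5/7, 2·[KSR] = -2/7
[RSD]:[KSR] = -5/7:-2/7 = 5/2

[RSD]:[KSR] = 5/2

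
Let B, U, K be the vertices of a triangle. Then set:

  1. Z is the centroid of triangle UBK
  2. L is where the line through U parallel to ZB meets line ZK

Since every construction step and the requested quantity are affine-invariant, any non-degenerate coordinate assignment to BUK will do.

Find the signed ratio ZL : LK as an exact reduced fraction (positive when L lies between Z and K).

Work in coordinates with B = (0, 0), U = (1, 0), K = (0, 1).
1. Z is the centroid of triangle UBK ⇒ Z = (1/3, 1/3)
2. L is where the line through U parallel to ZB meets line ZK ⇒ L = (2/3, -1/3)
L = Z + t·(K−Z) with t = -1, so ZL:LK = t:(1−t) = -1:2

ZL:LK = -1/2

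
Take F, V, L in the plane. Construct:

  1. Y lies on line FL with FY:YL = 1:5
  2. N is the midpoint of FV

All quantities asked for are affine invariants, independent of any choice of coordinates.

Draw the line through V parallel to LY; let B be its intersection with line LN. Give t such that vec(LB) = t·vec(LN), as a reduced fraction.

t = 2

Choose coordinates F = (0, 0), V = (1, 0), L = (0, 1).
1. Y lies on line FL with FY:YL = 1:5 ⇒ Y = (0, 1/6)
2. N is the midpoint of FV ⇒ N = (1/2, 0)
through V parallel to LY: direction (0, -5/6); meets LN at B = (1, -1)
B = L + t·(N−L) with t = 2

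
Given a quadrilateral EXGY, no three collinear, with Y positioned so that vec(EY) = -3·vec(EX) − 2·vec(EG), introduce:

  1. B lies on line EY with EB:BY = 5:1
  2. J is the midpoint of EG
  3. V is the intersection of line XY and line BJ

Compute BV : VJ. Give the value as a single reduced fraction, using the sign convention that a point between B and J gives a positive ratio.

BV:VJ = -1/12

Set E = (0, 0), X = (1, 0), G = (0, 1), Y = (-3, -2); any affine frame gives the same invariant.
1. B lies on line EY with EB:BY = 5:1 ⇒ B = (-5/2, -5/3)
2. J is the midpoint of EG ⇒ J = (0, 1/2)
3. V is the intersection of line XY and line BJ ⇒ V = (-30/11, -41/22)
V = B + t·(J−B) with t = -1/11, so BV:VJ = t:(1−t) = -1/11:12/11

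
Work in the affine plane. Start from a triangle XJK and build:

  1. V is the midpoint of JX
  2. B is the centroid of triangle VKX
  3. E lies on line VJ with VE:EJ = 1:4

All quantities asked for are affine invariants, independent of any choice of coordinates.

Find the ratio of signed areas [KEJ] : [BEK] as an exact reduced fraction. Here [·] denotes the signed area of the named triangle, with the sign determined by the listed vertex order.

[KEJ]:[BEK] = 12/7

Assign X = (0, 0), J = (1, 0), K = (0, 1) — the answer is frame-independent, so this choice is without loss of generality.
1. V is the midpoint of JX ⇒ V = (1/2, 0)
2. B is the centroid of triangle VKX ⇒ B = (1/6, 1/3)
3. E lies on line VJ with VE:EJ = 1:4 ⇒ E = (3/5, 0)
2·[KEJ] = 2/5, 2·[BEK] = 7/30
[KEJ]:[BEK] = 2/5:7/30 = 12/7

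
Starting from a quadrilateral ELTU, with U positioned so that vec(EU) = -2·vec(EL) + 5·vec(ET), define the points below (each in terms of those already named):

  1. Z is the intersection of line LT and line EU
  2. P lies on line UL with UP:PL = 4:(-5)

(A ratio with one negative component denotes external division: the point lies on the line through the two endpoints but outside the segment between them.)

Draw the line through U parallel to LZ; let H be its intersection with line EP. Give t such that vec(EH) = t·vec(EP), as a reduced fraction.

Assign E = (0, 0), L = (1, 0), T = (0, 1), U = (-2, 5) — the answer is frame-independent, so this choice is without loss of generality.
1. Z is the intersection of line LT and line EU ⇒ Z = (-2/3, 5/3)
2. P lies on line UL with UP:PL = 4:(-5) ⇒ P = (-14, 25)
through U parallel to LZ: direction (-5/3, 5/3); meets EP at H = (-42/11, 75/11)
H = E + t·(P−E) with t = 3/11

t = 3/11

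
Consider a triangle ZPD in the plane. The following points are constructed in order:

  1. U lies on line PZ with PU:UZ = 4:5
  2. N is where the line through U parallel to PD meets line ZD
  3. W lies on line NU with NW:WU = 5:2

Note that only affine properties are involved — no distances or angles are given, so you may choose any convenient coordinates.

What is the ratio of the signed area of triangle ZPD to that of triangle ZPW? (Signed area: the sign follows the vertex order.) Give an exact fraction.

[ZPD]:[ZPW] = 63/10

Choose coordinates Z = (0, 0), P = (1, 0), D = (0, 1).
1. U lies on line PZ with PU:UZ = 4:5 ⇒ U = (5/9, 0)
2. N is where the line through U parallel to PD meets line ZD ⇒ N = (0, 5/9)
3. W lies on line NU with NW:WU = 5:2 ⇒ W = (25/63, 10/63)
2·[ZPD] = 1, 2·[ZPW] = 10/63
[ZPD]:[ZPW] = 1:10/63 = 63/10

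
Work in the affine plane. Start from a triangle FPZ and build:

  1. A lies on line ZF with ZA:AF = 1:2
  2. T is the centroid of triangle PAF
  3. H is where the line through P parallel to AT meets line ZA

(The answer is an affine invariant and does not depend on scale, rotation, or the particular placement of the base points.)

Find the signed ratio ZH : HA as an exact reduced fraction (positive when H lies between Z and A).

Assign F = (0, 0), P = (1, 0), Z = (0, 1) — the answer is frame-independent, so this choice is without loss of generality.
1. A lies on line ZF with ZA:AF = 1:2 ⇒ A = (0, 2/3)
2. T is the centroid of triangle PAF ⇒ T = (1/3, 2/9)
3. H is where the line through P parallel to AT meets line ZA ⇒ H = (0, 4/3)
H = Z + t·(A−Z) with t = -1, so ZH:HA = t:(1−t) = -1:2

ZH:HA = -1/2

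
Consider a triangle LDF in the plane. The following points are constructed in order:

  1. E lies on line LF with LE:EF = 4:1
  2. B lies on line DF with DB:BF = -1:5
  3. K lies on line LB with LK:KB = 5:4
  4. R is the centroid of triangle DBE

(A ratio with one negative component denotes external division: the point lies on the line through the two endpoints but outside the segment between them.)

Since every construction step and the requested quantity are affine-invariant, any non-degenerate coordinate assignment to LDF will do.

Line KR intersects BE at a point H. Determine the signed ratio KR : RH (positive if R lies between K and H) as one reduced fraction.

Set L = (0, 0), D = (1, 0), F = (0, 1); any affine frame gives the same invariant.
1. E lies on line LF with LE:EF = 4:1 ⇒ E = (0, 4/5)
2. B lies on line DF with DB:BF = -1:5 ⇒ B = (5/4, -1/4)
3. K lies on line LB with LK:KB = 5:4 ⇒ K = (25/36, -5/36)
4. R is the centroid of triangle DBE ⇒ R = (3/4, 11/60)
line KR meets BE at H = (745/996, 57/332)
R = K + t·(H−K) with t = 83/80, so KR:RH = 83/80:-3/80

KR:RH = -83/3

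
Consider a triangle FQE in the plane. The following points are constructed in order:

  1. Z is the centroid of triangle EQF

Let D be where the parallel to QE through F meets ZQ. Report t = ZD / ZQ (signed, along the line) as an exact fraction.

Assign F = (0, 0), Q = (1, 0), E = (0, 1) — the answer is frame-independent, so this choice is without loss of generality.
1. Z is the centroid of triangle EQF ⇒ Z = (1/3, 1/3)
through F parallel to QE: direction (-1, 1); meets ZQ at D = (-1, 1)
D = Z + t·(Q−Z) with t = -2

t = -2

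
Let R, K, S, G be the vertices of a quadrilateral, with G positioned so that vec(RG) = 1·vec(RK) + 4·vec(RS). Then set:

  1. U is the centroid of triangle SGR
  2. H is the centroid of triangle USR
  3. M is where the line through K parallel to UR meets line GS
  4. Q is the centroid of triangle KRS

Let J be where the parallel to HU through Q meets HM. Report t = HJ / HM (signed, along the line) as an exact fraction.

Set R = (0, 0), K = (1, 0), S = (0, 1), G = (1, 4); any affine frame gives the same invariant.
1. U is the centroid of triangle SGR ⇒ U = (1/3, 5/3)
2. H is the centroid of triangle USR ⇒ H = (1/9, 8/9)
3. M is where the line through K parallel to UR meets line GS ⇒ M = (3, 10)
4. Q is the centroid of triangle KRS ⇒ Q = (1/3, 1/3)
through Q parallel to HU: direction (2/9, 7/9); meets HM at J = (107/27, 352/27)
J = H + t·(M−H) with t = 4/3

t = 4/3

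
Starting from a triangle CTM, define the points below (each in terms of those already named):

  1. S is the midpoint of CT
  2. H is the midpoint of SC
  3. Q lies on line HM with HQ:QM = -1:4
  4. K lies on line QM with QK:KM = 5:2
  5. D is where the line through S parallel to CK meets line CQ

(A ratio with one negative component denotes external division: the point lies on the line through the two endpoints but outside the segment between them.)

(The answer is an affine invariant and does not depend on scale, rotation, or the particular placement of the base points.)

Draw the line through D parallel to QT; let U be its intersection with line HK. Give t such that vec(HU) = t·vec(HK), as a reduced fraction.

Choose coordinates C = (0, 0), T = (1, 0), M = (0, 1).
1. S is the midpoint of CT ⇒ S = (1/2, 0)
2. H is the midpoint of SC ⇒ H = (1/4, 0)
3. Q lies on line HM with HQ:QM = -1:4 ⇒ Q = (1/3, -1/3)
4. K lies on line QM with QK:KM = 5:2 ⇒ K = (2/21, 13/21)
5. D is where the line through S parallel to CK meets line CQ ⇒ D = (13/30, -13/30)
through D parallel to QT: direction (2/3, 1/3); meets HK at U = (11/30, -7/15)
U = H + t·(K−H) with t = -49/65

t = -49/65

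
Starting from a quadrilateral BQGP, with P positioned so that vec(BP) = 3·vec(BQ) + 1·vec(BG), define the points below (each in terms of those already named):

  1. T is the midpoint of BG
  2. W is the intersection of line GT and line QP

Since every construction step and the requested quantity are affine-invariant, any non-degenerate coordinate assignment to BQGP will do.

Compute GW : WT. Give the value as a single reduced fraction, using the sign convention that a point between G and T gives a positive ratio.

Work in coordinates with B = (0, 0), Q = (1, 0), G = (0, 1), P = (3, 1).
1. T is the midpoint of BG ⇒ T = (0, 1/2)
2. W is the intersection of line GT and line QP ⇒ W = (0, -1/2)
W = G + t·(T−G) with t = 3, so GW:WT = t:(1−t) = 3:-2

GW:WT = -3/2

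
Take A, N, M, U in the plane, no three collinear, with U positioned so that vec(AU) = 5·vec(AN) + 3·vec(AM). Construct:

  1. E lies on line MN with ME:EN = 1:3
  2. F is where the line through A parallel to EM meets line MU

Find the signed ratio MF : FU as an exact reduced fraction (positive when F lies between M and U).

MF:FU = -1/8

Work in coordinates with A = (0, 0), N = (1, 0), M = (0, 1), U = (5, 3).
1. E lies on line MN with ME:EN = 1:3 ⇒ E = (1/4, 3/4)
2. F is where the line through A parallel to EM meets line MU ⇒ F = (-5/7, 5/7)
F = M + t·(U−M) with t = -1/7, so MF:FU = t:(1−t) = -1/7:8/7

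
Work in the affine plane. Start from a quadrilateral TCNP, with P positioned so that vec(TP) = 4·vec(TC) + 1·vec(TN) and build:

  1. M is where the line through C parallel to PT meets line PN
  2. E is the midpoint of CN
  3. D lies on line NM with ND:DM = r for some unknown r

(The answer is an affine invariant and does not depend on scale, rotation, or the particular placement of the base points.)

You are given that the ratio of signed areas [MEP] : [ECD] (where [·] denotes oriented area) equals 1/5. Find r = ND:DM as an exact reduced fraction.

Choose coordinates T = (0, 0), C = (1, 0), N = (0, 1), P = (4, 1).
1. M is where the line through C parallel to PT meets line PN ⇒ M = (5, 1)
2. E is the midpoint of CN ⇒ E = (1/2, 1/2)
3. With ND:DM = r, write λ = r/(r+1) so D = N + λ·(M−N); D is affine-linear in λ
Every point depending on D is an affine combination of D and λ-independent points, so each such coordinate is linear in λ; the λ² term in each signed area is a multiple of (M−N)×(M−N) = 0, so 2·[MEP] and 2·[ECD] are each linear in λ. Evaluating at λ=0 and λ=1:
  2·[MEP] = -1/2,   2·[ECD] = 5/2·λ
So [MEP]:[ECD] = (-1/2) / (5/2·λ). Setting this equal to 1/5:
  -1/2 = 1/5·(5/2·λ)  ⇒  λ = -1
Then r = λ/(1−λ) = (-1)/(2) = -1/2. Check: with r = -1/2, D = (-5, 1) and [MEP]:[ECD] = 1/5 as required.

r = -1/2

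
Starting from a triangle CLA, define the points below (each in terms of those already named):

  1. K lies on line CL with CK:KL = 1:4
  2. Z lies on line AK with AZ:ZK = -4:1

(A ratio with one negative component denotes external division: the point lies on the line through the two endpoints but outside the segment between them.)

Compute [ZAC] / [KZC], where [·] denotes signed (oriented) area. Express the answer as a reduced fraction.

[ZAC]:[KZC] = -4

Choose coordinates C = (0, 0), L = (1, 0), A = (0, 1).
1. K lies on line CL with CK:KL = 1:4 ⇒ K = (1/5, 0)
2. Z lies on line AK with AZ:ZK = -4:1 ⇒ Z = (4/15, -1/3)
2·[ZAC] = 4/15, 2·[KZC] = -1/15
[ZAC]:[KZC] = 4/15:-1/15 = -4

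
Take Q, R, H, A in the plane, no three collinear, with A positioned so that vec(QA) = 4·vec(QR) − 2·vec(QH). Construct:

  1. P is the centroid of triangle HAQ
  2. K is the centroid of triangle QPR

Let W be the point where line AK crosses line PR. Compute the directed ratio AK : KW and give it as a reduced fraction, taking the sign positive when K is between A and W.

AK:KW = -4

Choose coordinates Q = (0, 0), R = (1, 0), H = (0, 1), A = (4, -2).
1. P is the centroid of triangle HAQ ⇒ P = (4/3, -1/3)
2. K is the centroid of triangle QPR ⇒ K = (7/9, -1/9)
line AK meets PR at W = (19/12, -7/12)
K = A + t·(W−A) with t = 4/3, so AK:KW = 4/3:-1/3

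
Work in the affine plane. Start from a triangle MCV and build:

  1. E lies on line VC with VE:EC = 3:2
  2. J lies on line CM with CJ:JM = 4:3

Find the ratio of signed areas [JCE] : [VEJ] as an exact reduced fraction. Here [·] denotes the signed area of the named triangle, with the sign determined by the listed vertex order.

Choose coordinates M = (0, 0), C = (1, 0), V = (0, 1).
1. E lies on line VC with VE:EC = 3:2 ⇒ E = (3/5, 2/5)
2. J lies on line CM with CJ:JM = 4:3 ⇒ J = (3/7, 0)
2·[JCE] = 8/35, 2·[VEJ] = -12/35
[JCE]:[VEJ] = 8/35:-12/35 = -2/3

[JCE]:[VEJ] = -2/3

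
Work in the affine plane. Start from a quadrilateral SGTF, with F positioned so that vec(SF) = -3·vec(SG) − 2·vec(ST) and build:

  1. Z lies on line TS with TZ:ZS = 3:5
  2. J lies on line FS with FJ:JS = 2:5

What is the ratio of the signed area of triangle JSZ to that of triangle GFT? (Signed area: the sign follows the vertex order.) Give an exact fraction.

Assign S = (0, 0), G = (1, 0), T = (0, 1), F = (-3, -2) — the answer is frame-independent, so this choice is without loss of generality.
1. Z lies on line TS with TZ:ZS = 3:5 ⇒ Z = (0, 5/8)
2. J lies on line FS with FJ:JS = 2:5 ⇒ J = (-15/7, -10/7)
2·[JSZ] = 75/56, 2·[GFT] = -6
[JSZ]:[GFT] = 75/56:-6 = -25/112

[JSZ]:[GFT] = -25/112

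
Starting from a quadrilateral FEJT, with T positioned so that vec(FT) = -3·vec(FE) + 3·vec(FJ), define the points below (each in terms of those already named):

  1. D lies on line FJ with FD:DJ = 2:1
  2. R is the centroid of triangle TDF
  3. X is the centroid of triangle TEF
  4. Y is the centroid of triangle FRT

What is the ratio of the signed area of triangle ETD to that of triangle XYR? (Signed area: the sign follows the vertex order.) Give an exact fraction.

Work in coordinates with F = (0, 0), E = (1, 0), J = (0, 1), T = (-3, 3).
1. D lies on line FJ with FD:DJ = 2:1 ⇒ D = (0, 2/3)
2. R is the centroid of triangle TDF ⇒ R = (-1, 11/9)
3. X is the centroid of triangle TEF ⇒ X = (-2/3, 1)
4. Y is the centroid of triangle FRT ⇒ Y = (-4/3, 38/27)
2·[ETD] = 1/3, 2·[XYR] = -1/81
[ETD]:[XYR] = 1/3:-1/81 = -27

[ETD]:[XYR] = -27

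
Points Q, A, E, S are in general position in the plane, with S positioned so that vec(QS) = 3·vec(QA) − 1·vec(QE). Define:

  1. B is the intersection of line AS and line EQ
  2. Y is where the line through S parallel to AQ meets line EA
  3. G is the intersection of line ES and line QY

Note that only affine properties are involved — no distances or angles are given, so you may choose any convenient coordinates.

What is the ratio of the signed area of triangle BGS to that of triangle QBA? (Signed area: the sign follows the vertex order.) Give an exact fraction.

[BGS]:[QBA] = -3

Work in coordinates with Q = (0, 0), A = (1, 0), E = (0, 1), S = (3, -1).
1. B is the intersection of line AS and line EQ ⇒ B = (0, 1/2)
2. Y is where the line through S parallel to AQ meets line EA ⇒ Y = (2, -1)
3. G is the intersection of line ES and line QY ⇒ G = (6, -3)
2·[BGS] = 3/2, 2·[QBA] = -1/2
[BGS]:[QBA] = 3/2:-1/2 = -3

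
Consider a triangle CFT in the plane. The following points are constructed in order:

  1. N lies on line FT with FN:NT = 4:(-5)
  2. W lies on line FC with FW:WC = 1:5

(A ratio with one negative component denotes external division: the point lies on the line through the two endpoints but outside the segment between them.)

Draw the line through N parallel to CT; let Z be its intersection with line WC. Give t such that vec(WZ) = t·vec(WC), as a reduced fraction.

Choose coordinates C = (0, 0), F = (1, 0), T = (0, 1).
1. N lies on line FT with FN:NT = 4:(-5) ⇒ N = (5, -4)
2. W lies on line FC with FW:WC = 1:5 ⇒ W = (5/6, 0)
through N parallel to CT: direction (0, 1); meets WC at Z = (5, 0)
Z = W + t·(C−W) with t = -5

t = -5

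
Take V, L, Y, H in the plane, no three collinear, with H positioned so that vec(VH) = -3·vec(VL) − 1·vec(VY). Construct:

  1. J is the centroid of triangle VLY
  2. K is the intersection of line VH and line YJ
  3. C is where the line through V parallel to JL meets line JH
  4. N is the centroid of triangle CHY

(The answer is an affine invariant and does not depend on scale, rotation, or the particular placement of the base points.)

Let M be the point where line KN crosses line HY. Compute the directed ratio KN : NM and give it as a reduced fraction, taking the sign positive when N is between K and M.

KN:NM = 127/35

Assign V = (0, 0), L = (1, 0), Y = (0, 1), H = (-3, -1) — the answer is frame-independent, so this choice is without loss of generality.
1. J is the centroid of triangle VLY ⇒ J = (1/3, 1/3)
2. K is the intersection of line VH and line YJ ⇒ K = (3/7, 1/7)
3. C is where the line through V parallel to JL meets line JH ⇒ C = (-2/9, 1/9)
4. N is the centroid of triangle CHY ⇒ N = (-29/27, 1/27)
line KN meets HY at M = (-189/127, 1/127)
N = K + t·(M−K) with t = 127/162, so KN:NM = 127/162:35/162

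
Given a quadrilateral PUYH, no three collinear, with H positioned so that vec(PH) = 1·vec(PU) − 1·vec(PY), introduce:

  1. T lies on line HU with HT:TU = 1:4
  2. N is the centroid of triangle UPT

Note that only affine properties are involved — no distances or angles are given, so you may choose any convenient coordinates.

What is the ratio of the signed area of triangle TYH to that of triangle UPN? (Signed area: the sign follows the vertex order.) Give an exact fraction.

[TYH]:[UPN] = 3/4

Work in coordinates with P = (0, 0), U = (1, 0), Y = (0, 1), H = (1, -1).
1. T lies on line HU with HT:TU = 1:4 ⇒ T = (1, -4/5)
2. N is the centroid of triangle UPT ⇒ N = (2/3, -4/15)
2·[TYH] = 1/5, 2·[UPN] = 4/15
[TYH]:[UPN] = 1/5:4/15 = 3/4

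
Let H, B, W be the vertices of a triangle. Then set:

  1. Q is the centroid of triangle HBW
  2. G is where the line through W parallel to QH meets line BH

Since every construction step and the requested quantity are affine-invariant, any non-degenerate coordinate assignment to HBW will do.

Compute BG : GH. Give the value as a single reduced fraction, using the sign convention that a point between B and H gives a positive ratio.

Set H = (0, 0), B = (1, 0), W = (0, 1); any affine frame gives the same invariant.
1. Q is the centroid of triangle HBW ⇒ Q = (1/3, 1/3)
2. G is where the line through W parallel to QH meets line BH ⇒ G = (-1, 0)
G = B + t·(H−B) with t = 2, so BG:GH = t:(1−t) = 2:-1

BG:GH = -2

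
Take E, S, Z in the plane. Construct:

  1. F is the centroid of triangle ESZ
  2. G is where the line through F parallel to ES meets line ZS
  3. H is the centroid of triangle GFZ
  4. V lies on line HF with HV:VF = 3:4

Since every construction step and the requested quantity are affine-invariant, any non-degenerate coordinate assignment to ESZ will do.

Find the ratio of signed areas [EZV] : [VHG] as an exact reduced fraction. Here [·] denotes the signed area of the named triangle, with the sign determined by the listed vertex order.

[EZV]:[VHG] = 21/2

Assign E = (0, 0), S = (1, 0), Z = (0, 1) — the answer is frame-independent, so this choice is without loss of generality.
1. F is the centroid of triangle ESZ ⇒ F = (1/3, 1/3)
2. G is where the line through F parallel to ES meets line ZS ⇒ G = (2/3, 1/3)
3. H is the centroid of triangle GFZ ⇒ H = (1/3, 5/9)
4. V lies on line HF with HV:VF = 3:4 ⇒ V = (1/3, 29/63)
2·[EZV] = -1/3, 2·[VHG] = -2/63
[EZV]:[VHG] = -1/3:-2/63 = 21/2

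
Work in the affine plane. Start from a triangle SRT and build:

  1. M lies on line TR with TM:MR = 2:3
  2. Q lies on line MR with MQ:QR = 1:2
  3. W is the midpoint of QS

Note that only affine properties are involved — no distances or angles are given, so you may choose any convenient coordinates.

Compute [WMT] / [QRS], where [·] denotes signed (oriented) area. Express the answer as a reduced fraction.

[WMT]:[QRS] = -1/2

Assign S = (0, 0), R = (1, 0), T = (0, 1) — the answer is frame-independent, so this choice is without loss of generality.
1. M lies on line TR with TM:MR = 2:3 ⇒ M = (2/5, 3/5)
2. Q lies on line MR with MQ:QR = 1:2 ⇒ Q = (3/5, 2/5)
3. W is the midpoint of QS ⇒ W = (3/10, 1/5)
2·[WMT] = 1/5, 2·[QRS] = -2/5
[WMT]:[QRS] = 1/5:-2/5 = -1/2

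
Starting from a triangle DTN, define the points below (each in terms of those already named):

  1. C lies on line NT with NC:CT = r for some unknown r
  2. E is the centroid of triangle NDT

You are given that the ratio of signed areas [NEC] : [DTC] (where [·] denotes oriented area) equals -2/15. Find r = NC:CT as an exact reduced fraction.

r = -2/5

Work in coordinates with D = (0, 0), T = (1, 0), N = (0, 1).
1. With NC:CT = r, write λ = r/(r+1) so C = N + λ·(T−N); C is affine-linear in λ
2. E is the centroid of triangle NDT ⇒ E = (1/3, 1/3)
Every point depending on C is an affine combination of C and λ-independent points, so each such coordinate is linear in λ; the λ² term in each signed area is a multiple of (T−N)×(T−N) = 0, so 2·[NEC] and 2·[DTC] are each linear in λ. Evaluating at λ=0 and λ=1:
  2·[NEC] = 1/3·λ,   2·[DTC] = −λ + 1
So [NEC]:[DTC] = (1/3·λ) / (−λ + 1). Setting this equal to -2/15:
  1/3·λ = -2/15·(−λ + 1)  ⇒  λ = -2/3
Then r = λ/(1−λ) = (-2/3)/(5/3) = -2/5. Check: with r = -2/5, C = (-2/3, 5/3) and [NEC]:[DTC] = -2/15 as required.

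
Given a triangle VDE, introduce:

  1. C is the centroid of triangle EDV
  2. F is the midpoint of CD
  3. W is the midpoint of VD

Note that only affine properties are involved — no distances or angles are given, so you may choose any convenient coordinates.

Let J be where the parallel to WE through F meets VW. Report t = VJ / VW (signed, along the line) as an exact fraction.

t = 3/2

Assign V = (0, 0), D = (1, 0), E = (0, 1) — the answer is frame-independent, so this choice is without loss of generality.
1. C is the centroid of triangle EDV ⇒ C = (1/3, 1/3)
2. F is the midpoint of CD ⇒ F = (2/3, 1/6)
3. W is the midpoint of VD ⇒ W = (1/2, 0)
through F parallel to WE: direction (-1/2, 1); meets VW at J = (3/4, 0)
J = V + t·(W−V) with t = 3/2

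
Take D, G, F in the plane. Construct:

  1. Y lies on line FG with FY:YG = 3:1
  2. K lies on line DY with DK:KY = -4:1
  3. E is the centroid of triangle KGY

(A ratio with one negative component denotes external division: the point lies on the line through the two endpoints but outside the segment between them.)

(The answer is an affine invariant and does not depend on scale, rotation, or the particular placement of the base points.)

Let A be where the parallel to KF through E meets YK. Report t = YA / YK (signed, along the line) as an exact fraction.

t = 2/9

Choose coordinates D = (0, 0), G = (1, 0), F = (0, 1).
1. Y lies on line FG with FY:YG = 3:1 ⇒ Y = (3/4, 1/4)
2. K lies on line DY with DK:KY = -4:1 ⇒ K = (1, 1/3)
3. E is the centroid of triangle KGY ⇒ E = (11/12, 7/36)
through E parallel to KF: direction (-1, 2/3); meets YK at A = (29/36, 29/108)
A = Y + t·(K−Y) with t = 2/9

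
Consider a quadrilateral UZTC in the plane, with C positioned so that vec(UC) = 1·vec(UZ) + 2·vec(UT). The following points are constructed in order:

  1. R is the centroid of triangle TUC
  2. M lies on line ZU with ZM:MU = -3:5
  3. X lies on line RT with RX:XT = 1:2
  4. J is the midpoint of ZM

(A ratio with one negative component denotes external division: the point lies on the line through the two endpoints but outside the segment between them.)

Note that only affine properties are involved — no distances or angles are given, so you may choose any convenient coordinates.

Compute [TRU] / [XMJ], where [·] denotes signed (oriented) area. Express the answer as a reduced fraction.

[TRU]:[XMJ] = 4/9

Assign U = (0, 0), Z = (1, 0), T = (0, 1), C = (1, 2) — the answer is frame-independent, so this choice is without loss of generality.
1. R is the centroid of triangle TUC ⇒ R = (1/3, 1)
2. M lies on line ZU with ZM:MU = -3:5 ⇒ M = (5/2, 0)
3. X lies on line RT with RX:XT = 1:2 ⇒ X = (2/9, 1)
4. J is the midpoint of ZM ⇒ J = (7/4, 0)
2·[TRU] = -1/3, 2·[XMJ] = -3/4
[TRU]:[XMJ] = -1/3:-3/4 = 4/9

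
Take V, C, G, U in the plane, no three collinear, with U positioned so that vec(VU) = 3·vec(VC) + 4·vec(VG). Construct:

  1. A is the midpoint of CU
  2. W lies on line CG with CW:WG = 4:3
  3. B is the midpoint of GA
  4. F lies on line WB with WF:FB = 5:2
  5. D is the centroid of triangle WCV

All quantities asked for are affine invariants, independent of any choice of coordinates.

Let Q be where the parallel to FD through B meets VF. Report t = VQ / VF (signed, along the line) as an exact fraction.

t = 74/63

Work in coordinates with V = (0, 0), C = (1, 0), G = (0, 1), U = (3, 4).
1. A is the midpoint of CU ⇒ A = (2, 2)
2. W lies on line CG with CW:WG = 4:3 ⇒ W = (3/7, 4/7)
3. B is the midpoint of GA ⇒ B = (1, 3/2)
4. F lies on line WB with WF:FB = 5:2 ⇒ F = (41/49, 121/98)
5. D is the centroid of triangle WCV ⇒ D = (10/21, 4/21)
through B parallel to FD: direction (-53/147, -307/294); meets VF at Q = (3034/3087, 4477/3087)
Q = V + t·(F−V) with t = 74/63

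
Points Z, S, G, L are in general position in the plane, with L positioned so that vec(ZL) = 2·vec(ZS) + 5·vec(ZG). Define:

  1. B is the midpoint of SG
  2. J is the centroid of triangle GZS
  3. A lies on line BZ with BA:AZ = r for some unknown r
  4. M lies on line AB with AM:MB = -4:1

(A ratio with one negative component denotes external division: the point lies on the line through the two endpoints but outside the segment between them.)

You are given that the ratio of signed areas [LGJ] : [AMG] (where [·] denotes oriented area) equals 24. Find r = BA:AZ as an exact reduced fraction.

r = 1/5

Choose coordinates Z = (0, 0), S = (1, 0), G = (0, 1), L = (2, 5).
1. B is the midpoint of SG ⇒ B = (1/2, 1/2)
2. J is the centroid of triangle GZS ⇒ J = (1/3, 1/3)
3. With BA:AZ = r, write λ = r/(r+1) so A = B + λ·(Z−B); A is affine-linear in λ
4. M lies on line AB with AM:MB = -4:1 ⇒ M is an affine combination of earlier points and hence also affine-linear in λ
Every point depending on A is an affine combination of A and λ-independent points, so each such coordinate is linear in λ; the λ² term in each signed area is a multiple of (Z−B)×(Z−B) = 0, so 2·[LGJ] and 2·[AMG] are each linear in λ. Evaluating at λ=0 and λ=1:
  2·[LGJ] = 8/3,   2·[AMG] = 2/3·λ
So [LGJ]:[AMG] = (8/3) / (2/3·λ). Setting this equal to 24:
  8/3 = 24·(2/3·λ)  ⇒  λ = 1/6
Then r = λ/(1−λ) = (1/6)/(5/6) = 1/5. Check: with r = 1/5, A = (5/12, 5/12) and [LGJ]:[AMG] = 24 as required.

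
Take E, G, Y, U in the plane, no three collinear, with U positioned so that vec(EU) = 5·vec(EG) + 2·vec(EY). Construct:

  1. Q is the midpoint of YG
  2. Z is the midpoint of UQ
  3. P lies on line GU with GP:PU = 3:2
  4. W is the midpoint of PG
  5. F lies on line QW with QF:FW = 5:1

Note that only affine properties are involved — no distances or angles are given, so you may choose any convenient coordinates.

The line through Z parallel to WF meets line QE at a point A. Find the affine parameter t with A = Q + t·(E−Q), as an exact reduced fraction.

Choose coordinates E = (0, 0), G = (1, 0), Y = (0, 1), U = (5, 2).
1. Q is the midpoint of YG ⇒ Q = (1/2, 1/2)
2. Z is the midpoint of UQ ⇒ Z = (11/4, 5/4)
3. P lies on line GU with GP:PU = 3:2 ⇒ P = (17/5, 6/5)
4. W is the midpoint of PG ⇒ W = (11/5, 3/5)
5. F lies on line QW with QF:FW = 5:1 ⇒ F = (23/12, 7/12)
through Z parallel to WF: direction (-17/60, -1/60); meets QE at A = (37/32, 37/32)
A = Q + t·(E−Q) with t = -21/16

t = -21/16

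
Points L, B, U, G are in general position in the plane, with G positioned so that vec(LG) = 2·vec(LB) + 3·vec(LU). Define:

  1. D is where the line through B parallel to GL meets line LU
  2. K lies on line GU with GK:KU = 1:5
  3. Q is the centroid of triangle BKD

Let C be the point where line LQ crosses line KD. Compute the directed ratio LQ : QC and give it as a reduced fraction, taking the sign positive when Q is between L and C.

Choose coordinates L = (0, 0), B = (1, 0), U = (0, 1), G = (2, 3).
1. D is where the line through B parallel to GL meets line LU ⇒ D = (0, -3/2)
2. K lies on line GU with GK:KU = 1:5 ⇒ K = (5/3, 8/3)
3. Q is the centroid of triangle BKD ⇒ Q = (8/9, 7/18)
line LQ meets KD at C = (8/11, 7/22)
Q = L + t·(C−L) with t = 11/9, so LQ:QC = 11/9:-2/9

LQ:QC = -11/2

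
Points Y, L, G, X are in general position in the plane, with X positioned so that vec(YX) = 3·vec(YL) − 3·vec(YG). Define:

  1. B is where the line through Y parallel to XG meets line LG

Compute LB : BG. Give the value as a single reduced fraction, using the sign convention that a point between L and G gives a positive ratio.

Work in coordinates with Y = (0, 0), L = (1, 0), G = (0, 1), X = (3, -3).
1. B is where the line through Y parallel to XG meets line LG ⇒ B = (-3, 4)
B = L + t·(G−L) with t = 4, so LB:BG = t:(1−t) = 4:-3

LB:BG = -4/3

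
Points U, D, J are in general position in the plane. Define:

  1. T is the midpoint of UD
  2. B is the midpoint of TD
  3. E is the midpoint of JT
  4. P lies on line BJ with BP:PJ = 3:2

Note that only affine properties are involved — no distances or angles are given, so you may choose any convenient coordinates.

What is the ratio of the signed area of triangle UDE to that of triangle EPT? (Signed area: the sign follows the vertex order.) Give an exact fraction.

[UDE]:[EPT] = -10

Work in coordinates with U = (0, 0), D = (1, 0), J = (0, 1).
1. T is the midpoint of UD ⇒ T = (1/2, 0)
2. B is the midpoint of TD ⇒ B = (3/4, 0)
3. E is the midpoint of JT ⇒ E = (1/4, 1/2)
4. P lies on line BJ with BP:PJ = 3:2 ⇒ P = (3/10, 3/5)
2·[UDE] = 1/2, 2·[EPT] = -1/20
[UDE]:[EPT] = 1/2:-1/20 = -10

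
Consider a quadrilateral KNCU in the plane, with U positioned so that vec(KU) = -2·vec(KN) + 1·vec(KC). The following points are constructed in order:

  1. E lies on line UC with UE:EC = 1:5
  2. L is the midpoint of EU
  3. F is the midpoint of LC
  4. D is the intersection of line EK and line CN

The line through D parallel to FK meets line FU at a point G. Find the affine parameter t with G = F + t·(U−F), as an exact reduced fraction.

t = -27/26

Assign K = (0, 0), N = (1, 0), C = (0, 1), U = (-2, 1) — the answer is frame-independent, so this choice is without loss of generality.
1. E lies on line UC with UE:EC = 1:5 ⇒ E = (-5/3, 1)
2. L is the midpoint of EU ⇒ L = (-11/6, 1)
3. F is the midpoint of LC ⇒ F = (-11/12, 1)
4. D is the intersection of line EK and line CN ⇒ D = (5/2, -3/2)
through D parallel to FK: direction (11/12, -1); meets FU at G = (5/24, 1)
G = F + t·(U−F) with t = -27/26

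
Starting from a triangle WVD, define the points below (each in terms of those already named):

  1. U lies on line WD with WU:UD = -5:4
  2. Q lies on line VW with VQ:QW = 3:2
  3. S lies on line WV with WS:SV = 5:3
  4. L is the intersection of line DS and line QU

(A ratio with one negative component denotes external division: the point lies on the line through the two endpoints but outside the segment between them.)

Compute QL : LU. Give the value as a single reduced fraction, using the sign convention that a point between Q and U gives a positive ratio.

QL:LU = 9/100

Work in coordinates with W = (0, 0), V = (1, 0), D = (0, 1).
1. U lies on line WD with WU:UD = -5:4 ⇒ U = (0, 5)
2. Q lies on line VW with VQ:QW = 3:2 ⇒ Q = (2/5, 0)
3. S lies on line WV with WS:SV = 5:3 ⇒ S = (5/8, 0)
4. L is the intersection of line DS and line QU ⇒ L = (40/109, 45/109)
L = Q + t·(U−Q) with t = 9/109, so QL:LU = t:(1−t) = 9/109:100/109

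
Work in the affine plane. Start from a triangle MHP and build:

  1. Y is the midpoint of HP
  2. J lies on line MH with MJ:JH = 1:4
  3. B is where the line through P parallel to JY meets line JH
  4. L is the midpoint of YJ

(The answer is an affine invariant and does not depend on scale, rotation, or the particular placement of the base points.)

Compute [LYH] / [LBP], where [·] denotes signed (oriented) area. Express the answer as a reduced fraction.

[LYH]:[LBP] = 1/4

Work in coordinates with M = (0, 0), H = (1, 0), P = (0, 1).
1. Y is the midpoint of HP ⇒ Y = (1/2, 1/2)
2. J lies on line MH with MJ:JH = 1:4 ⇒ J = (1/5, 0)
3. B is where the line through P parallel to JY meets line JH ⇒ B = (-3/5, 0)
4. L is the midpoint of YJ ⇒ L = (7/20, 1/4)
2·[LYH] = -1/5, 2·[LBP] = -4/5
[LYH]:[LBP] = -1/5:-4/5 = 1/4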